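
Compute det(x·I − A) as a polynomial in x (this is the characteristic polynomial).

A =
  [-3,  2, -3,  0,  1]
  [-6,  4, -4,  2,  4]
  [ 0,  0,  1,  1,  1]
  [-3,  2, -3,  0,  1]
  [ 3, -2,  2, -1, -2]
x^5

Expanding det(x·I − A) (e.g. by cofactor expansion or by noting that A is similar to its Jordan form J, which has the same characteristic polynomial as A) gives
  χ_A(x) = x^5
which factors as x^5. The eigenvalues (with algebraic multiplicities) are λ = 0 with multiplicity 5.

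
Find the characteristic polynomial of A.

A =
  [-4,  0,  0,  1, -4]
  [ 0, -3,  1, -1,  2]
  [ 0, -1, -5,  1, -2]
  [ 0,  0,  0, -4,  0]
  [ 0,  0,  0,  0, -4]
x^5 + 20*x^4 + 160*x^3 + 640*x^2 + 1280*x + 1024

Expanding det(x·I − A) (e.g. by cofactor expansion or by noting that A is similar to its Jordan form J, which has the same characteristic polynomial as A) gives
  χ_A(x) = x^5 + 20*x^4 + 160*x^3 + 640*x^2 + 1280*x + 1024
which factors as (x + 4)^5. The eigenvalues (with algebraic multiplicities) are λ = -4 with multiplicity 5.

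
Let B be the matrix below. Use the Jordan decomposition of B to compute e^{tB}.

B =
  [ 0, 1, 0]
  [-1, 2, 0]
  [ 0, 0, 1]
e^{tB} =
  [-t*exp(t) + exp(t), t*exp(t), 0]
  [-t*exp(t), t*exp(t) + exp(t), 0]
  [0, 0, exp(t)]

Strategy: write B = P · J · P⁻¹ where J is a Jordan canonical form, so e^{tB} = P · e^{tJ} · P⁻¹, and e^{tJ} can be computed block-by-block.

B has Jordan form
J =
  [1, 1, 0]
  [0, 1, 0]
  [0, 0, 1]
(up to reordering of blocks).

Per-block formulas:
  For a 1×1 block at λ = 1: exp(t · [1]) = [e^(1t)].
  For a 2×2 Jordan block J_2(1): exp(t · J_2(1)) = e^(1t)·(I + t·N), where N is the 2×2 nilpotent shift.

After assembling e^{tJ} and conjugating by P, we get:

e^{tB} =
  [-t*exp(t) + exp(t), t*exp(t), 0]
  [-t*exp(t), t*exp(t) + exp(t), 0]
  [0, 0, exp(t)]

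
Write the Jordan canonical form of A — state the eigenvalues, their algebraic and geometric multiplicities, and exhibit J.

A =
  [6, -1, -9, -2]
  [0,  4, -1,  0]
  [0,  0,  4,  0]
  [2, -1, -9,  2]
J_3(4) ⊕ J_1(4)

The characteristic polynomial is
  det(x·I − A) = x^4 - 16*x^3 + 96*x^2 - 256*x + 256 = (x - 4)^4

Eigenvalues and multiplicities (the geometric multiplicity of λ is n − rank(A − λI), which equals the number of Jordan blocks for λ):
  λ = 4: algebraic multiplicity = 4, geometric multiplicity = 2

Determining the block sizes for each eigenvalue:
  λ = 4: with am = 4 and gm = 2, the partition is not yet determined (e.g. several partitions of 4 into 2 parts exist). Let N = A − (4)·I. Computing rank(N^1) = 2, rank(N^2) = 1, rank(N^3) = 0; the number of blocks of size ≥ j is rank(N^{j−1}) − rank(N^j), giving [2, 1, 1]. So we have 1 block(s) of size 3, 1 block(s) of size 1 → block sizes [3, 1]

Assembling the blocks gives a Jordan form
J =
  [4, 1, 0, 0]
  [0, 4, 1, 0]
  [0, 0, 4, 0]
  [0, 0, 0, 4]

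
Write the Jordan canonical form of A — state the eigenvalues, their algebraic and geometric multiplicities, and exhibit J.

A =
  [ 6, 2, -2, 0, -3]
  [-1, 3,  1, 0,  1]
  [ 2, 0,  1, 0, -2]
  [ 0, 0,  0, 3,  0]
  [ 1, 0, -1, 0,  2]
J_3(3) ⊕ J_1(3) ⊕ J_1(3)

The characteristic polynomial is
  det(x·I − A) = x^5 - 15*x^4 + 90*x^3 - 270*x^2 + 405*x - 243 = (x - 3)^5

Eigenvalues and multiplicities (the geometric multiplicity of λ is n − rank(A − λI), which equals the number of Jordan blocks for λ):
  λ = 3: algebraic multiplicity = 5, geometric multiplicity = 3

Determining the block sizes for each eigenvalue:
  λ = 3: with am = 5 and gm = 3, the partition is not yet determined (e.g. several partitions of 5 into 3 parts exist). Let N = A − (3)·I. Computing rank(N^1) = 2, rank(N^2) = 1, rank(N^3) = 0; the number of blocks of size ≥ j is rank(N^{j−1}) − rank(N^j), giving [3, 1, 1]. So we have 1 block(s) of size 3, 2 block(s) of size 1 → block sizes [3, 1, 1]

Assembling the blocks gives a Jordan form
J =
  [3, 1, 0, 0, 0]
  [0, 3, 1, 0, 0]
  [0, 0, 3, 0, 0]
  [0, 0, 0, 3, 0]
  [0, 0, 0, 0, 3]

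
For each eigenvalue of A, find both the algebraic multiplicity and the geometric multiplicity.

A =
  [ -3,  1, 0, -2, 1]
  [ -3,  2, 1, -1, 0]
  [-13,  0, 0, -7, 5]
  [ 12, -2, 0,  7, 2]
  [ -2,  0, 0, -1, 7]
λ = 1: alg = 3, geom = 1; λ = 5: alg = 2, geom = 1

Step 1 — factor the characteristic polynomial to read off the algebraic multiplicities:
  χ_A(x) = (x - 5)^2*(x - 1)^3

Step 2 — compute geometric multiplicities via the rank-nullity identity g(λ) = n − rank(A − λI):
  rank(A − (1)·I) = 4, so dim ker(A − (1)·I) = n − 4 = 1
  rank(A − (5)·I) = 4, so dim ker(A − (5)·I) = n − 4 = 1

Summary:
  λ = 1: algebraic multiplicity = 3, geometric multiplicity = 1
  λ = 5: algebraic multiplicity = 2, geometric multiplicity = 1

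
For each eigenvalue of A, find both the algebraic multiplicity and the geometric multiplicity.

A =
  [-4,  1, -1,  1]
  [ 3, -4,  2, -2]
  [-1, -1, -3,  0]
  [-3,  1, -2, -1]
λ = -3: alg = 4, geom = 2

Step 1 — factor the characteristic polynomial to read off the algebraic multiplicities:
  χ_A(x) = (x + 3)^4

Step 2 — compute geometric multiplicities via the rank-nullity identity g(λ) = n − rank(A − λI):
  rank(A − (-3)·I) = 2, so dim ker(A − (-3)·I) = n − 2 = 2

Summary:
  λ = -3: algebraic multiplicity = 4, geometric multiplicity = 2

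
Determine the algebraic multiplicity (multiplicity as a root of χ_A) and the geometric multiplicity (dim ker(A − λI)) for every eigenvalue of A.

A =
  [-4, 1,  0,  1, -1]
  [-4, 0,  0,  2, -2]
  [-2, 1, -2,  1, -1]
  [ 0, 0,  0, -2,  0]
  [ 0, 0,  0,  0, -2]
λ = -2: alg = 5, geom = 4

Step 1 — factor the characteristic polynomial to read off the algebraic multiplicities:
  χ_A(x) = (x + 2)^5

Step 2 — compute geometric multiplicities via the rank-nullity identity g(λ) = n − rank(A − λI):
  rank(A − (-2)·I) = 1, so dim ker(A − (-2)·I) = n − 1 = 4

Summary:
  λ = -2: algebraic multiplicity = 5, geometric multiplicity = 4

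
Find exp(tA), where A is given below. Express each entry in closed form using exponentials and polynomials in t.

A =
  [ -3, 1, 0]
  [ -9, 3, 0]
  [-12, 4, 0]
e^{tA} =
  [1 - 3*t, t, 0]
  [-9*t, 3*t + 1, 0]
  [-12*t, 4*t, 1]

Strategy: write A = P · J · P⁻¹ where J is a Jordan canonical form, so e^{tA} = P · e^{tJ} · P⁻¹, and e^{tJ} can be computed block-by-block.

A has Jordan form
J =
  [0, 1, 0]
  [0, 0, 0]
  [0, 0, 0]
(up to reordering of blocks).

Per-block formulas:
  For a 1×1 block at λ = 0: exp(t · [0]) = [e^(0t)].
  For a 2×2 Jordan block J_2(0): exp(t · J_2(0)) = e^(0t)·(I + t·N), where N is the 2×2 nilpotent shift.

After assembling e^{tJ} and conjugating by P, we get:

e^{tA} =
  [1 - 3*t, t, 0]
  [-9*t, 3*t + 1, 0]
  [-12*t, 4*t, 1]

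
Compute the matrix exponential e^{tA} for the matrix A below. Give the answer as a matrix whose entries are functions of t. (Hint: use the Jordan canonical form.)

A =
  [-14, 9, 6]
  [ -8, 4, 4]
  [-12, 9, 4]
e^{tA} =
  [-12*t*exp(-2*t) + exp(-2*t), 9*t*exp(-2*t), 6*t*exp(-2*t)]
  [-8*t*exp(-2*t), 6*t*exp(-2*t) + exp(-2*t), 4*t*exp(-2*t)]
  [-12*t*exp(-2*t), 9*t*exp(-2*t), 6*t*exp(-2*t) + exp(-2*t)]

Strategy: write A = P · J · P⁻¹ where J is a Jordan canonical form, so e^{tA} = P · e^{tJ} · P⁻¹, and e^{tJ} can be computed block-by-block.

A has Jordan form
J =
  [-2,  1,  0]
  [ 0, -2,  0]
  [ 0,  0, -2]
(up to reordering of blocks).

Per-block formulas:
  For a 2×2 Jordan block J_2(-2): exp(t · J_2(-2)) = e^(-2t)·(I + t·N), where N is the 2×2 nilpotent shift.
  For a 1×1 block at λ = -2: exp(t · [-2]) = [e^(-2t)].

After assembling e^{tJ} and conjugating by P, we get:

e^{tA} =
  [-12*t*exp(-2*t) + exp(-2*t), 9*t*exp(-2*t), 6*t*exp(-2*t)]
  [-8*t*exp(-2*t), 6*t*exp(-2*t) + exp(-2*t), 4*t*exp(-2*t)]
  [-12*t*exp(-2*t), 9*t*exp(-2*t), 6*t*exp(-2*t) + exp(-2*t)]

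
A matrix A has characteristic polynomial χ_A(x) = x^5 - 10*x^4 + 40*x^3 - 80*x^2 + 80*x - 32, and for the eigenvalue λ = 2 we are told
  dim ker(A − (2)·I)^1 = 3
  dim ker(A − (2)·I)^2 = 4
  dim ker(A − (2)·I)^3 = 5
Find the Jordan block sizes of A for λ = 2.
Block sizes for λ = 2: [3, 1, 1]

From the dimensions of kernels of powers, the number of Jordan blocks of size at least j is d_j − d_{j−1} where d_j = dim ker(N^j) (with d_0 = 0). Computing the differences gives [3, 1, 1].
The number of blocks of size exactly k is (#blocks of size ≥ k) − (#blocks of size ≥ k + 1), so the partition is: 2 block(s) of size 1, 1 block(s) of size 3.
In nonincreasing order the block sizes are [3, 1, 1].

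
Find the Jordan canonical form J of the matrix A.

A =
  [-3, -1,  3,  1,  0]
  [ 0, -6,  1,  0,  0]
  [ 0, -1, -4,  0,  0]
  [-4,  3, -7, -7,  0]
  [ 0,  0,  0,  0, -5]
J_3(-5) ⊕ J_1(-5) ⊕ J_1(-5)

The characteristic polynomial is
  det(x·I − A) = x^5 + 25*x^4 + 250*x^3 + 1250*x^2 + 3125*x + 3125 = (x + 5)^5

Eigenvalues and multiplicities (the geometric multiplicity of λ is n − rank(A − λI), which equals the number of Jordan blocks for λ):
  λ = -5: algebraic multiplicity = 5, geometric multiplicity = 3

Determining the block sizes for each eigenvalue:
  λ = -5: with am = 5 and gm = 3, the partition is not yet determined (e.g. several partitions of 5 into 3 parts exist). Let N = A − (-5)·I. Computing rank(N^1) = 2, rank(N^2) = 1, rank(N^3) = 0; the number of blocks of size ≥ j is rank(N^{j−1}) − rank(N^j), giving [3, 1, 1]. So we have 1 block(s) of size 3, 2 block(s) of size 1 → block sizes [3, 1, 1]

Assembling the blocks gives a Jordan form
J =
  [-5,  1,  0,  0,  0]
  [ 0, -5,  1,  0,  0]
  [ 0,  0, -5,  0,  0]
  [ 0,  0,  0, -5,  0]
  [ 0,  0,  0,  0, -5]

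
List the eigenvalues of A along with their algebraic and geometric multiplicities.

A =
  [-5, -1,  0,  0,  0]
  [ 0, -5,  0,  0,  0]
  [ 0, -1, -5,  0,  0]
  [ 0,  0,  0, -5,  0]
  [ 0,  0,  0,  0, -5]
λ = -5: alg = 5, geom = 4

Step 1 — factor the characteristic polynomial to read off the algebraic multiplicities:
  χ_A(x) = (x + 5)^5

Step 2 — compute geometric multiplicities via the rank-nullity identity g(λ) = n − rank(A − λI):
  rank(A − (-5)·I) = 1, so dim ker(A − (-5)·I) = n − 1 = 4

Summary:
  λ = -5: algebraic multiplicity = 5, geometric multiplicity = 4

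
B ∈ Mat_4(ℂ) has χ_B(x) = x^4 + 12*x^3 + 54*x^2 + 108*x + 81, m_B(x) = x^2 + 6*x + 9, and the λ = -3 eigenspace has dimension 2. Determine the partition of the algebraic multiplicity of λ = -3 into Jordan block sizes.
Block sizes for λ = -3: [2, 2]

Step 1 — from the characteristic polynomial, algebraic multiplicity of λ = -3 is 4. From dim ker(B − (-3)·I) = 2, there are exactly 2 Jordan blocks for λ = -3.
Step 2 — from the minimal polynomial, the factor (x + 3)^2 tells us the largest block for λ = -3 has size 2.
Step 3 — with total size 4, 2 blocks, and largest block 2, the block sizes (in nonincreasing order) are [2, 2].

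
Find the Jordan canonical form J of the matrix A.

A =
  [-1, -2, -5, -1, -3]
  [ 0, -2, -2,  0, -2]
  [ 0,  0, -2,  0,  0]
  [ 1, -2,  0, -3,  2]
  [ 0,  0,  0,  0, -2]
J_3(-2) ⊕ J_1(-2) ⊕ J_1(-2)

The characteristic polynomial is
  det(x·I − A) = x^5 + 10*x^4 + 40*x^3 + 80*x^2 + 80*x + 32 = (x + 2)^5

Eigenvalues and multiplicities (the geometric multiplicity of λ is n − rank(A − λI), which equals the number of Jordan blocks for λ):
  λ = -2: algebraic multiplicity = 5, geometric multiplicity = 3

Determining the block sizes for each eigenvalue:
  λ = -2: with am = 5 and gm = 3, the partition is not yet determined (e.g. several partitions of 5 into 3 parts exist). Let N = A − (-2)·I. Computing rank(N^1) = 2, rank(N^2) = 1, rank(N^3) = 0; the number of blocks of size ≥ j is rank(N^{j−1}) − rank(N^j), giving [3, 1, 1]. So we have 1 block(s) of size 3, 2 block(s) of size 1 → block sizes [3, 1, 1]

Assembling the blocks gives a Jordan form
J =
  [-2,  1,  0,  0,  0]
  [ 0, -2,  1,  0,  0]
  [ 0,  0, -2,  0,  0]
  [ 0,  0,  0, -2,  0]
  [ 0,  0,  0,  0, -2]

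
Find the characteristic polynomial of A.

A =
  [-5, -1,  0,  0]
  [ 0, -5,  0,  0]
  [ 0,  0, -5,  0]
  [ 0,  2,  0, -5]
x^4 + 20*x^3 + 150*x^2 + 500*x + 625

Expanding det(x·I − A) (e.g. by cofactor expansion or by noting that A is similar to its Jordan form J, which has the same characteristic polynomial as A) gives
  χ_A(x) = x^4 + 20*x^3 + 150*x^2 + 500*x + 625
which factors as (x + 5)^4. The eigenvalues (with algebraic multiplicities) are λ = -5 with multiplicity 4.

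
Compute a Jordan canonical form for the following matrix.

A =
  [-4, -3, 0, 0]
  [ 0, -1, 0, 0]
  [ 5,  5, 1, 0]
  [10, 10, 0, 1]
J_1(-4) ⊕ J_1(-1) ⊕ J_1(1) ⊕ J_1(1)

The characteristic polynomial is
  det(x·I − A) = x^4 + 3*x^3 - 5*x^2 - 3*x + 4 = (x - 1)^2*(x + 1)*(x + 4)

Eigenvalues and multiplicities (the geometric multiplicity of λ is n − rank(A − λI), which equals the number of Jordan blocks for λ):
  λ = -4: algebraic multiplicity = 1, geometric multiplicity = 1
  λ = -1: algebraic multiplicity = 1, geometric multiplicity = 1
  λ = 1: algebraic multiplicity = 2, geometric multiplicity = 2

Determining the block sizes for each eigenvalue:
  λ = -4: one block (gm = 1), so the single block has size am = 1 → block sizes [1]
  λ = -1: one block (gm = 1), so the single block has size am = 1 → block sizes [1]
  λ = 1: gm = am = 2, so every block has size 1 → block sizes [1, 1]

Assembling the blocks gives a Jordan form
J =
  [-4,  0, 0, 0]
  [ 0, -1, 0, 0]
  [ 0,  0, 1, 0]
  [ 0,  0, 0, 1]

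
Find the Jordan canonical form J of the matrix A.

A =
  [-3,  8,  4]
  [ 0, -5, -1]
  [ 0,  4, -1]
J_2(-3) ⊕ J_1(-3)

The characteristic polynomial is
  det(x·I − A) = x^3 + 9*x^2 + 27*x + 27 = (x + 3)^3

Eigenvalues and multiplicities (the geometric multiplicity of λ is n − rank(A − λI), which equals the number of Jordan blocks for λ):
  λ = -3: algebraic multiplicity = 3, geometric multiplicity = 2

Determining the block sizes for each eigenvalue:
  λ = -3: 2 blocks summing to 3 forces exactly one block of size 2 and the rest size 1 → block sizes [2, 1]

Assembling the blocks gives a Jordan form
J =
  [-3,  1,  0]
  [ 0, -3,  0]
  [ 0,  0, -3]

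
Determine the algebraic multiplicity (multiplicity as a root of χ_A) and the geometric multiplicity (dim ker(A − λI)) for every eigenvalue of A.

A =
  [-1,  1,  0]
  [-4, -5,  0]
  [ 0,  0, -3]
λ = -3: alg = 3, geom = 2

Step 1 — factor the characteristic polynomial to read off the algebraic multiplicities:
  χ_A(x) = (x + 3)^3

Step 2 — compute geometric multiplicities via the rank-nullity identity g(λ) = n − rank(A − λI):
  rank(A − (-3)·I) = 1, so dim ker(A − (-3)·I) = n − 1 = 2

Summary:
  λ = -3: algebraic multiplicity = 3, geometric multiplicity = 2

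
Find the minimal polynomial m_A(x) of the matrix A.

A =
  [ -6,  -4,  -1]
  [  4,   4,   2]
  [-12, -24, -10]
x^2 + 8*x + 16

The characteristic polynomial is χ_A(x) = (x + 4)^3, so the eigenvalues are known. The minimal polynomial is
  m_A(x) = Π_λ (x − λ)^{k_λ}
where k_λ is the size of the *largest* Jordan block for λ (equivalently, the smallest k with (A − λI)^k v = 0 for every generalised eigenvector v of λ).

  λ = -4: largest Jordan block has size 2, contributing (x + 4)^2

So m_A(x) = (x + 4)^2 = x^2 + 8*x + 16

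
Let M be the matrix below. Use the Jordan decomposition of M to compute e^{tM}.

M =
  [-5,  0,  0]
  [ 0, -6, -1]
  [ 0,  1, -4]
e^{tM} =
  [exp(-5*t), 0, 0]
  [0, -t*exp(-5*t) + exp(-5*t), -t*exp(-5*t)]
  [0, t*exp(-5*t), t*exp(-5*t) + exp(-5*t)]

Strategy: write M = P · J · P⁻¹ where J is a Jordan canonical form, so e^{tM} = P · e^{tJ} · P⁻¹, and e^{tJ} can be computed block-by-block.

M has Jordan form
J =
  [-5,  1,  0]
  [ 0, -5,  0]
  [ 0,  0, -5]
(up to reordering of blocks).

Per-block formulas:
  For a 1×1 block at λ = -5: exp(t · [-5]) = [e^(-5t)].
  For a 2×2 Jordan block J_2(-5): exp(t · J_2(-5)) = e^(-5t)·(I + t·N), where N is the 2×2 nilpotent shift.

After assembling e^{tJ} and conjugating by P, we get:

e^{tM} =
  [exp(-5*t), 0, 0]
  [0, -t*exp(-5*t) + exp(-5*t), -t*exp(-5*t)]
  [0, t*exp(-5*t), t*exp(-5*t) + exp(-5*t)]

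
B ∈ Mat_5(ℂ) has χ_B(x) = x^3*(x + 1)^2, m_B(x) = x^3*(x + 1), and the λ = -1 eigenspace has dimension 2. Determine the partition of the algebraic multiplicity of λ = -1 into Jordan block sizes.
Block sizes for λ = -1: [1, 1]

Step 1 — from the characteristic polynomial, algebraic multiplicity of λ = -1 is 2. From dim ker(B − (-1)·I) = 2, there are exactly 2 Jordan blocks for λ = -1.
Step 2 — from the minimal polynomial, the factor (x + 1) tells us the largest block for λ = -1 has size 1.
Step 3 — with total size 2, 2 blocks, and largest block 1, the block sizes (in nonincreasing order) are [1, 1].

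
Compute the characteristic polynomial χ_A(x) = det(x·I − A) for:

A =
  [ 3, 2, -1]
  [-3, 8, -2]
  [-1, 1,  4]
x^3 - 15*x^2 + 75*x - 125

Expanding det(x·I − A) (e.g. by cofactor expansion or by noting that A is similar to its Jordan form J, which has the same characteristic polynomial as A) gives
  χ_A(x) = x^3 - 15*x^2 + 75*x - 125
which factors as (x - 5)^3. The eigenvalues (with algebraic multiplicities) are λ = 5 with multiplicity 3.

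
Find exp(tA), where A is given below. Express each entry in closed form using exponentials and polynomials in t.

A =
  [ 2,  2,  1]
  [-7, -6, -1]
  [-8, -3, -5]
e^{tA} =
  [3*t^2*exp(-3*t)/2 + 5*t*exp(-3*t) + exp(-3*t), t^2*exp(-3*t)/2 + 2*t*exp(-3*t), t^2*exp(-3*t)/2 + t*exp(-3*t)]
  [-3*t^2*exp(-3*t) - 7*t*exp(-3*t), -t^2*exp(-3*t) - 3*t*exp(-3*t) + exp(-3*t), -t^2*exp(-3*t) - t*exp(-3*t)]
  [-3*t^2*exp(-3*t)/2 - 8*t*exp(-3*t), -t^2*exp(-3*t)/2 - 3*t*exp(-3*t), -t^2*exp(-3*t)/2 - 2*t*exp(-3*t) + exp(-3*t)]

Strategy: write A = P · J · P⁻¹ where J is a Jordan canonical form, so e^{tA} = P · e^{tJ} · P⁻¹, and e^{tJ} can be computed block-by-block.

A has Jordan form
J =
  [-3,  1,  0]
  [ 0, -3,  1]
  [ 0,  0, -3]
(up to reordering of blocks).

Per-block formulas:
  For a 3×3 Jordan block J_3(-3): exp(t · J_3(-3)) = e^(-3t)·(I + t·N + (t^2/2)·N^2), where N is the 3×3 nilpotent shift.

After assembling e^{tJ} and conjugating by P, we get:

e^{tA} =
  [3*t^2*exp(-3*t)/2 + 5*t*exp(-3*t) + exp(-3*t), t^2*exp(-3*t)/2 + 2*t*exp(-3*t), t^2*exp(-3*t)/2 + t*exp(-3*t)]
  [-3*t^2*exp(-3*t) - 7*t*exp(-3*t), -t^2*exp(-3*t) - 3*t*exp(-3*t) + exp(-3*t), -t^2*exp(-3*t) - t*exp(-3*t)]
  [-3*t^2*exp(-3*t)/2 - 8*t*exp(-3*t), -t^2*exp(-3*t)/2 - 3*t*exp(-3*t), -t^2*exp(-3*t)/2 - 2*t*exp(-3*t) + exp(-3*t)]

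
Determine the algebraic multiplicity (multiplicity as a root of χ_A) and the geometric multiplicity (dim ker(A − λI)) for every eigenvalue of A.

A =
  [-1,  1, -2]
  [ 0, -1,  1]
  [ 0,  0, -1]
λ = -1: alg = 3, geom = 1

Step 1 — factor the characteristic polynomial to read off the algebraic multiplicities:
  χ_A(x) = (x + 1)^3

Step 2 — compute geometric multiplicities via the rank-nullity identity g(λ) = n − rank(A − λI):
  rank(A − (-1)·I) = 2, so dim ker(A − (-1)·I) = n − 2 = 1

Summary:
  λ = -1: algebraic multiplicity = 3, geometric multiplicity = 1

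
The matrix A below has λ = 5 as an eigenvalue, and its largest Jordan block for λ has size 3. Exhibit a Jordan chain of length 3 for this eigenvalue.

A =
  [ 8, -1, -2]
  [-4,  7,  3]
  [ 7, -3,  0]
A Jordan chain for λ = 5 of length 3:
v_1 = (-1, 1, -2)ᵀ
v_2 = (3, -4, 7)ᵀ
v_3 = (1, 0, 0)ᵀ

Let N = A − (5)·I. We want v_3 with N^3 v_3 = 0 but N^2 v_3 ≠ 0; then v_{j-1} := N · v_j for j = 3, …, 2.

Pick v_3 = (1, 0, 0)ᵀ.
Then v_2 = N · v_3 = (3, -4, 7)ᵀ.
Then v_1 = N · v_2 = (-1, 1, -2)ᵀ.

Sanity check: (A − (5)·I) v_1 = (0, 0, 0)ᵀ = 0. ✓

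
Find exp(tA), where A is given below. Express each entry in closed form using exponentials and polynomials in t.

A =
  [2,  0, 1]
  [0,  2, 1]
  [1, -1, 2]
e^{tA} =
  [t^2*exp(2*t)/2 + exp(2*t), -t^2*exp(2*t)/2, t*exp(2*t)]
  [t^2*exp(2*t)/2, -t^2*exp(2*t)/2 + exp(2*t), t*exp(2*t)]
  [t*exp(2*t), -t*exp(2*t), exp(2*t)]

Strategy: write A = P · J · P⁻¹ where J is a Jordan canonical form, so e^{tA} = P · e^{tJ} · P⁻¹, and e^{tJ} can be computed block-by-block.

A has Jordan form
J =
  [2, 1, 0]
  [0, 2, 1]
  [0, 0, 2]
(up to reordering of blocks).

Per-block formulas:
  For a 3×3 Jordan block J_3(2): exp(t · J_3(2)) = e^(2t)·(I + t·N + (t^2/2)·N^2), where N is the 3×3 nilpotent shift.

After assembling e^{tJ} and conjugating by P, we get:

e^{tA} =
  [t^2*exp(2*t)/2 + exp(2*t), -t^2*exp(2*t)/2, t*exp(2*t)]
  [t^2*exp(2*t)/2, -t^2*exp(2*t)/2 + exp(2*t), t*exp(2*t)]
  [t*exp(2*t), -t*exp(2*t), exp(2*t)]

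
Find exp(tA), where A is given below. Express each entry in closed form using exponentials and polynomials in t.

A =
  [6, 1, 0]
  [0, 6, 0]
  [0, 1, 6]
e^{tA} =
  [exp(6*t), t*exp(6*t), 0]
  [0, exp(6*t), 0]
  [0, t*exp(6*t), exp(6*t)]

Strategy: write A = P · J · P⁻¹ where J is a Jordan canonical form, so e^{tA} = P · e^{tJ} · P⁻¹, and e^{tJ} can be computed block-by-block.

A has Jordan form
J =
  [6, 1, 0]
  [0, 6, 0]
  [0, 0, 6]
(up to reordering of blocks).

Per-block formulas:
  For a 2×2 Jordan block J_2(6): exp(t · J_2(6)) = e^(6t)·(I + t·N), where N is the 2×2 nilpotent shift.
  For a 1×1 block at λ = 6: exp(t · [6]) = [e^(6t)].

After assembling e^{tJ} and conjugating by P, we get:

e^{tA} =
  [exp(6*t), t*exp(6*t), 0]
  [0, exp(6*t), 0]
  [0, t*exp(6*t), exp(6*t)]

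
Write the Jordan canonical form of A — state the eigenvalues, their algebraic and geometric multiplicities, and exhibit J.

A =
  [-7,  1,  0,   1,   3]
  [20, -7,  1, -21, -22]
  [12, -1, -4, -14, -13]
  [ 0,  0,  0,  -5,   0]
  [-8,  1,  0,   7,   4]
J_3(-5) ⊕ J_1(-5) ⊕ J_1(1)

The characteristic polynomial is
  det(x·I − A) = x^5 + 19*x^4 + 130*x^3 + 350*x^2 + 125*x - 625 = (x - 1)*(x + 5)^4

Eigenvalues and multiplicities (the geometric multiplicity of λ is n − rank(A − λI), which equals the number of Jordan blocks for λ):
  λ = -5: algebraic multiplicity = 4, geometric multiplicity = 2
  λ = 1: algebraic multiplicity = 1, geometric multiplicity = 1

Determining the block sizes for each eigenvalue:
  λ = -5: with am = 4 and gm = 2, the partition is not yet determined (e.g. several partitions of 4 into 2 parts exist). Let N = A − (-5)·I. Computing rank(N^1) = 3, rank(N^2) = 2, rank(N^3) = 1; the number of blocks of size ≥ j is rank(N^{j−1}) − rank(N^j), giving [2, 1, 1]. So we have 1 block(s) of size 3, 1 block(s) of size 1 → block sizes [3, 1]
  λ = 1: one block (gm = 1), so the single block has size am = 1 → block sizes [1]

Assembling the blocks gives a Jordan form
J =
  [-5,  1,  0,  0, 0]
  [ 0, -5,  1,  0, 0]
  [ 0,  0, -5,  0, 0]
  [ 0,  0,  0, -5, 0]
  [ 0,  0,  0,  0, 1]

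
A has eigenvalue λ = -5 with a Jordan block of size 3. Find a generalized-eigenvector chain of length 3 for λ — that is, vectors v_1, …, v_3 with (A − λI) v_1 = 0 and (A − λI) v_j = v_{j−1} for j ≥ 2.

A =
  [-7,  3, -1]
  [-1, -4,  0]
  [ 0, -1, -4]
A Jordan chain for λ = -5 of length 3:
v_1 = (1, 1, 1)ᵀ
v_2 = (-2, -1, 0)ᵀ
v_3 = (1, 0, 0)ᵀ

Let N = A − (-5)·I. We want v_3 with N^3 v_3 = 0 but N^2 v_3 ≠ 0; then v_{j-1} := N · v_j for j = 3, …, 2.

Pick v_3 = (1, 0, 0)ᵀ.
Then v_2 = N · v_3 = (-2, -1, 0)ᵀ.
Then v_1 = N · v_2 = (1, 1, 1)ᵀ.

Sanity check: (A − (-5)·I) v_1 = (0, 0, 0)ᵀ = 0. ✓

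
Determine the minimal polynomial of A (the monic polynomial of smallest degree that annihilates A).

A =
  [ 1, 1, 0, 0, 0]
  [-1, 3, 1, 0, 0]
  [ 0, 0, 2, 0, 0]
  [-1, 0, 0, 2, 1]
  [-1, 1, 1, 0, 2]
x^3 - 6*x^2 + 12*x - 8

The characteristic polynomial is χ_A(x) = (x - 2)^5, so the eigenvalues are known. The minimal polynomial is
  m_A(x) = Π_λ (x − λ)^{k_λ}
where k_λ is the size of the *largest* Jordan block for λ (equivalently, the smallest k with (A − λI)^k v = 0 for every generalised eigenvector v of λ).

  λ = 2: largest Jordan block has size 3, contributing (x − 2)^3

So m_A(x) = (x - 2)^3 = x^3 - 6*x^2 + 12*x - 8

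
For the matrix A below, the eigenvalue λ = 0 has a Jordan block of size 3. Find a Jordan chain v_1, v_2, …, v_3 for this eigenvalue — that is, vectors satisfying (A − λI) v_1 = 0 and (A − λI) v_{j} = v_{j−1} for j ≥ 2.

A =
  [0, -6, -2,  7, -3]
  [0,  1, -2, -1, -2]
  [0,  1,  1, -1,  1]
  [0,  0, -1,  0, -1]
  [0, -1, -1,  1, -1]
A Jordan chain for λ = 0 of length 3:
v_1 = (1, 0, 0, 0, 0)ᵀ
v_2 = (-8, -1, 2, -1, -2)ᵀ
v_3 = (0, 1, 1, 0, 0)ᵀ

Let N = A − (0)·I. We want v_3 with N^3 v_3 = 0 but N^2 v_3 ≠ 0; then v_{j-1} := N · v_j for j = 3, …, 2.

Pick v_3 = (0, 1, 1, 0, 0)ᵀ.
Then v_2 = N · v_3 = (-8, -1, 2, -1, -2)ᵀ.
Then v_1 = N · v_2 = (1, 0, 0, 0, 0)ᵀ.

Sanity check: (A − (0)·I) v_1 = (0, 0, 0, 0, 0)ᵀ = 0. ✓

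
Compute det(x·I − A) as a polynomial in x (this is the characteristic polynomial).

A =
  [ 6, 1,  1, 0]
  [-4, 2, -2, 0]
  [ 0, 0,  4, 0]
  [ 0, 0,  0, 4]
x^4 - 16*x^3 + 96*x^2 - 256*x + 256

Expanding det(x·I − A) (e.g. by cofactor expansion or by noting that A is similar to its Jordan form J, which has the same characteristic polynomial as A) gives
  χ_A(x) = x^4 - 16*x^3 + 96*x^2 - 256*x + 256
which factors as (x - 4)^4. The eigenvalues (with algebraic multiplicities) are λ = 4 with multiplicity 4.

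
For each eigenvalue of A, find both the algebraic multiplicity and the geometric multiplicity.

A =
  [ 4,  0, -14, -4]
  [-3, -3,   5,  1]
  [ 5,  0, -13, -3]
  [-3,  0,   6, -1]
λ = -4: alg = 1, geom = 1; λ = -3: alg = 3, geom = 1

Step 1 — factor the characteristic polynomial to read off the algebraic multiplicities:
  χ_A(x) = (x + 3)^3*(x + 4)

Step 2 — compute geometric multiplicities via the rank-nullity identity g(λ) = n − rank(A − λI):
  rank(A − (-4)·I) = 3, so dim ker(A − (-4)·I) = n − 3 = 1
  rank(A − (-3)·I) = 3, so dim ker(A − (-3)·I) = n − 3 = 1

Summary:
  λ = -4: algebraic multiplicity = 1, geometric multiplicity = 1
  λ = -3: algebraic multiplicity = 3, geometric multiplicity = 1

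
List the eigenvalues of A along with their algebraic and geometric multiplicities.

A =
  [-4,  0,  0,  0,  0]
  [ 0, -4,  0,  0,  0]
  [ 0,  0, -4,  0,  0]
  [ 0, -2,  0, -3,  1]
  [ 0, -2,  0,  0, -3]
λ = -4: alg = 3, geom = 3; λ = -3: alg = 2, geom = 1

Step 1 — factor the characteristic polynomial to read off the algebraic multiplicities:
  χ_A(x) = (x + 3)^2*(x + 4)^3

Step 2 — compute geometric multiplicities via the rank-nullity identity g(λ) = n − rank(A − λI):
  rank(A − (-4)·I) = 2, so dim ker(A − (-4)·I) = n − 2 = 3
  rank(A − (-3)·I) = 4, so dim ker(A − (-3)·I) = n − 4 = 1

Summary:
  λ = -4: algebraic multiplicity = 3, geometric multiplicity = 3
  λ = -3: algebraic multiplicity = 2, geometric multiplicity = 1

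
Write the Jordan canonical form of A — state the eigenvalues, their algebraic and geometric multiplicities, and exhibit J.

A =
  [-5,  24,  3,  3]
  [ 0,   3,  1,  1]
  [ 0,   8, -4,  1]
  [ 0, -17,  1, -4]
J_1(-5) ⊕ J_1(-5) ⊕ J_2(0)

The characteristic polynomial is
  det(x·I − A) = x^4 + 10*x^3 + 25*x^2 = x^2*(x + 5)^2

Eigenvalues and multiplicities (the geometric multiplicity of λ is n − rank(A − λI), which equals the number of Jordan blocks for λ):
  λ = -5: algebraic multiplicity = 2, geometric multiplicity = 2
  λ = 0: algebraic multiplicity = 2, geometric multiplicity = 1

Determining the block sizes for each eigenvalue:
  λ = -5: gm = am = 2, so every block has size 1 → block sizes [1, 1]
  λ = 0: one block (gm = 1), so the single block has size am = 2 → block sizes [2]

Assembling the blocks gives a Jordan form
J =
  [-5,  0, 0, 0]
  [ 0, -5, 0, 0]
  [ 0,  0, 0, 1]
  [ 0,  0, 0, 0]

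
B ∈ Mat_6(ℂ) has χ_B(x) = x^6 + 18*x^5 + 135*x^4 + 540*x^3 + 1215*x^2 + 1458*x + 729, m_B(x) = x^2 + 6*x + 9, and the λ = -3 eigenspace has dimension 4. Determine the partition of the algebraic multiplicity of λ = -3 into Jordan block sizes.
Block sizes for λ = -3: [2, 2, 1, 1]

Step 1 — from the characteristic polynomial, algebraic multiplicity of λ = -3 is 6. From dim ker(B − (-3)·I) = 4, there are exactly 4 Jordan blocks for λ = -3.
Step 2 — from the minimal polynomial, the factor (x + 3)^2 tells us the largest block for λ = -3 has size 2.
Step 3 — with total size 6, 4 blocks, and largest block 2, the block sizes (in nonincreasing order) are [2, 2, 1, 1].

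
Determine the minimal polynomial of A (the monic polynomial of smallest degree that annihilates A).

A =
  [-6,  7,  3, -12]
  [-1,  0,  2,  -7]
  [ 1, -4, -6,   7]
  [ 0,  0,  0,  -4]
x^3 + 12*x^2 + 48*x + 64

The characteristic polynomial is χ_A(x) = (x + 4)^4, so the eigenvalues are known. The minimal polynomial is
  m_A(x) = Π_λ (x − λ)^{k_λ}
where k_λ is the size of the *largest* Jordan block for λ (equivalently, the smallest k with (A − λI)^k v = 0 for every generalised eigenvector v of λ).

  λ = -4: largest Jordan block has size 3, contributing (x + 4)^3

So m_A(x) = (x + 4)^3 = x^3 + 12*x^2 + 48*x + 64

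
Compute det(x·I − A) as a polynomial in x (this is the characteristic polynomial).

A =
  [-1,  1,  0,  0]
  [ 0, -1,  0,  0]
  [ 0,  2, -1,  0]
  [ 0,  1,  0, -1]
x^4 + 4*x^3 + 6*x^2 + 4*x + 1

Expanding det(x·I − A) (e.g. by cofactor expansion or by noting that A is similar to its Jordan form J, which has the same characteristic polynomial as A) gives
  χ_A(x) = x^4 + 4*x^3 + 6*x^2 + 4*x + 1
which factors as (x + 1)^4. The eigenvalues (with algebraic multiplicities) are λ = -1 with multiplicity 4.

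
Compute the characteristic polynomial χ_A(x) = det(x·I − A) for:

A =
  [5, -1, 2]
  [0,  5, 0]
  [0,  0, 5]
x^3 - 15*x^2 + 75*x - 125

Expanding det(x·I − A) (e.g. by cofactor expansion or by noting that A is similar to its Jordan form J, which has the same characteristic polynomial as A) gives
  χ_A(x) = x^3 - 15*x^2 + 75*x - 125
which factors as (x - 5)^3. The eigenvalues (with algebraic multiplicities) are λ = 5 with multiplicity 3.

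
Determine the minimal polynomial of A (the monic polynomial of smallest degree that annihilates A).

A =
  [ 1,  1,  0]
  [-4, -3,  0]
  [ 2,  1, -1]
x^2 + 2*x + 1

The characteristic polynomial is χ_A(x) = (x + 1)^3, so the eigenvalues are known. The minimal polynomial is
  m_A(x) = Π_λ (x − λ)^{k_λ}
where k_λ is the size of the *largest* Jordan block for λ (equivalently, the smallest k with (A − λI)^k v = 0 for every generalised eigenvector v of λ).

  λ = -1: largest Jordan block has size 2, contributing (x + 1)^2

So m_A(x) = (x + 1)^2 = x^2 + 2*x + 1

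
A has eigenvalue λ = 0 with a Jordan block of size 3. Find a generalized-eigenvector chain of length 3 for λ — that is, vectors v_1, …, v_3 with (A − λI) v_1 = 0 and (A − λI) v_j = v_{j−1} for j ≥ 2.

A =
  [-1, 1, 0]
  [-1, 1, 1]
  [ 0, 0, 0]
A Jordan chain for λ = 0 of length 3:
v_1 = (1, 1, 0)ᵀ
v_2 = (0, 1, 0)ᵀ
v_3 = (0, 0, 1)ᵀ

Let N = A − (0)·I. We want v_3 with N^3 v_3 = 0 but N^2 v_3 ≠ 0; then v_{j-1} := N · v_j for j = 3, …, 2.

Pick v_3 = (0, 0, 1)ᵀ.
Then v_2 = N · v_3 = (0, 1, 0)ᵀ.
Then v_1 = N · v_2 = (1, 1, 0)ᵀ.

Sanity check: (A − (0)·I) v_1 = (0, 0, 0)ᵀ = 0. ✓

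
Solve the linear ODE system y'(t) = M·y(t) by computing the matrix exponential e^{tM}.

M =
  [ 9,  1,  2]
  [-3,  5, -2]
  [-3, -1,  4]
e^{tM} =
  [3*t*exp(6*t) + exp(6*t), t*exp(6*t), 2*t*exp(6*t)]
  [-3*t*exp(6*t), -t*exp(6*t) + exp(6*t), -2*t*exp(6*t)]
  [-3*t*exp(6*t), -t*exp(6*t), -2*t*exp(6*t) + exp(6*t)]

Strategy: write M = P · J · P⁻¹ where J is a Jordan canonical form, so e^{tM} = P · e^{tJ} · P⁻¹, and e^{tJ} can be computed block-by-block.

M has Jordan form
J =
  [6, 1, 0]
  [0, 6, 0]
  [0, 0, 6]
(up to reordering of blocks).

Per-block formulas:
  For a 2×2 Jordan block J_2(6): exp(t · J_2(6)) = e^(6t)·(I + t·N), where N is the 2×2 nilpotent shift.
  For a 1×1 block at λ = 6: exp(t · [6]) = [e^(6t)].

After assembling e^{tJ} and conjugating by P, we get:

e^{tM} =
  [3*t*exp(6*t) + exp(6*t), t*exp(6*t), 2*t*exp(6*t)]
  [-3*t*exp(6*t), -t*exp(6*t) + exp(6*t), -2*t*exp(6*t)]
  [-3*t*exp(6*t), -t*exp(6*t), -2*t*exp(6*t) + exp(6*t)]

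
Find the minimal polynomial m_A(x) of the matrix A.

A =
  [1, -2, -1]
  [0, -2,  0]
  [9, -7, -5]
x^3 + 6*x^2 + 12*x + 8

The characteristic polynomial is χ_A(x) = (x + 2)^3, so the eigenvalues are known. The minimal polynomial is
  m_A(x) = Π_λ (x − λ)^{k_λ}
where k_λ is the size of the *largest* Jordan block for λ (equivalently, the smallest k with (A − λI)^k v = 0 for every generalised eigenvector v of λ).

  λ = -2: largest Jordan block has size 3, contributing (x + 2)^3

So m_A(x) = (x + 2)^3 = x^3 + 6*x^2 + 12*x + 8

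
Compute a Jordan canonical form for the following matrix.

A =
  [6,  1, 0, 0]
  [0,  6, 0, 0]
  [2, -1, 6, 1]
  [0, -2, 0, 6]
J_2(6) ⊕ J_2(6)

The characteristic polynomial is
  det(x·I − A) = x^4 - 24*x^3 + 216*x^2 - 864*x + 1296 = (x - 6)^4

Eigenvalues and multiplicities (the geometric multiplicity of λ is n − rank(A − λI), which equals the number of Jordan blocks for λ):
  λ = 6: algebraic multiplicity = 4, geometric multiplicity = 2

Determining the block sizes for each eigenvalue:
  λ = 6: with am = 4 and gm = 2, the partition is not yet determined (e.g. several partitions of 4 into 2 parts exist). Let N = A − (6)·I. Computing rank(N^1) = 2, rank(N^2) = 0; the number of blocks of size ≥ j is rank(N^{j−1}) − rank(N^j), giving [2, 2]. So we have 2 block(s) of size 2 → block sizes [2, 2]

Assembling the blocks gives a Jordan form
J =
  [6, 1, 0, 0]
  [0, 6, 0, 0]
  [0, 0, 6, 1]
  [0, 0, 0, 6]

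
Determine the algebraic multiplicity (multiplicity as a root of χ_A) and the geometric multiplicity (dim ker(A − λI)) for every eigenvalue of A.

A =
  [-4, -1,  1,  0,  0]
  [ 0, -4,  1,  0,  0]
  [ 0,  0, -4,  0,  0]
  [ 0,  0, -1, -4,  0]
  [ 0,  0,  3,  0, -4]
λ = -4: alg = 5, geom = 3

Step 1 — factor the characteristic polynomial to read off the algebraic multiplicities:
  χ_A(x) = (x + 4)^5

Step 2 — compute geometric multiplicities via the rank-nullity identity g(λ) = n − rank(A − λI):
  rank(A − (-4)·I) = 2, so dim ker(A − (-4)·I) = n − 2 = 3

Summary:
  λ = -4: algebraic multiplicity = 5, geometric multiplicity = 3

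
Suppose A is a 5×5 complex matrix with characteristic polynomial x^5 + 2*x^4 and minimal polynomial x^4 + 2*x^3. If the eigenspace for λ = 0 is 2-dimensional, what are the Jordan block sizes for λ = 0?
Block sizes for λ = 0: [3, 1]

Step 1 — from the characteristic polynomial, algebraic multiplicity of λ = 0 is 4. From dim ker(A − (0)·I) = 2, there are exactly 2 Jordan blocks for λ = 0.
Step 2 — from the minimal polynomial, the factor (x − 0)^3 tells us the largest block for λ = 0 has size 3.
Step 3 — with total size 4, 2 blocks, and largest block 3, the block sizes (in nonincreasing order) are [3, 1].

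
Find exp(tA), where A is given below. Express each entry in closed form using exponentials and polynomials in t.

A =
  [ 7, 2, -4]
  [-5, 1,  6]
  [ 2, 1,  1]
e^{tA} =
  [-t^2*exp(3*t) + 4*t*exp(3*t) + exp(3*t), 2*t*exp(3*t), 2*t^2*exp(3*t) - 4*t*exp(3*t)]
  [t^2*exp(3*t) - 5*t*exp(3*t), -2*t*exp(3*t) + exp(3*t), -2*t^2*exp(3*t) + 6*t*exp(3*t)]
  [-t^2*exp(3*t)/2 + 2*t*exp(3*t), t*exp(3*t), t^2*exp(3*t) - 2*t*exp(3*t) + exp(3*t)]

Strategy: write A = P · J · P⁻¹ where J is a Jordan canonical form, so e^{tA} = P · e^{tJ} · P⁻¹, and e^{tJ} can be computed block-by-block.

A has Jordan form
J =
  [3, 1, 0]
  [0, 3, 1]
  [0, 0, 3]
(up to reordering of blocks).

Per-block formulas:
  For a 3×3 Jordan block J_3(3): exp(t · J_3(3)) = e^(3t)·(I + t·N + (t^2/2)·N^2), where N is the 3×3 nilpotent shift.

After assembling e^{tJ} and conjugating by P, we get:

e^{tA} =
  [-t^2*exp(3*t) + 4*t*exp(3*t) + exp(3*t), 2*t*exp(3*t), 2*t^2*exp(3*t) - 4*t*exp(3*t)]
  [t^2*exp(3*t) - 5*t*exp(3*t), -2*t*exp(3*t) + exp(3*t), -2*t^2*exp(3*t) + 6*t*exp(3*t)]
  [-t^2*exp(3*t)/2 + 2*t*exp(3*t), t*exp(3*t), t^2*exp(3*t) - 2*t*exp(3*t) + exp(3*t)]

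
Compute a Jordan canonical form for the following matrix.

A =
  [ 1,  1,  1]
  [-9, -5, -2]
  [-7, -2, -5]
J_3(-3)

The characteristic polynomial is
  det(x·I − A) = x^3 + 9*x^2 + 27*x + 27 = (x + 3)^3

Eigenvalues and multiplicities (the geometric multiplicity of λ is n − rank(A − λI), which equals the number of Jordan blocks for λ):
  λ = -3: algebraic multiplicity = 3, geometric multiplicity = 1

Determining the block sizes for each eigenvalue:
  λ = -3: one block (gm = 1), so the single block has size am = 3 → block sizes [3]

Assembling the blocks gives a Jordan form
J =
  [-3,  1,  0]
  [ 0, -3,  1]
  [ 0,  0, -3]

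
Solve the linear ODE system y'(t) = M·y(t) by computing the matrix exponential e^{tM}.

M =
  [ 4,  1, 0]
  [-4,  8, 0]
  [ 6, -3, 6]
e^{tM} =
  [-2*t*exp(6*t) + exp(6*t), t*exp(6*t), 0]
  [-4*t*exp(6*t), 2*t*exp(6*t) + exp(6*t), 0]
  [6*t*exp(6*t), -3*t*exp(6*t), exp(6*t)]

Strategy: write M = P · J · P⁻¹ where J is a Jordan canonical form, so e^{tM} = P · e^{tJ} · P⁻¹, and e^{tJ} can be computed block-by-block.

M has Jordan form
J =
  [6, 1, 0]
  [0, 6, 0]
  [0, 0, 6]
(up to reordering of blocks).

Per-block formulas:
  For a 2×2 Jordan block J_2(6): exp(t · J_2(6)) = e^(6t)·(I + t·N), where N is the 2×2 nilpotent shift.
  For a 1×1 block at λ = 6: exp(t · [6]) = [e^(6t)].

After assembling e^{tJ} and conjugating by P, we get:

e^{tM} =
  [-2*t*exp(6*t) + exp(6*t), t*exp(6*t), 0]
  [-4*t*exp(6*t), 2*t*exp(6*t) + exp(6*t), 0]
  [6*t*exp(6*t), -3*t*exp(6*t), exp(6*t)]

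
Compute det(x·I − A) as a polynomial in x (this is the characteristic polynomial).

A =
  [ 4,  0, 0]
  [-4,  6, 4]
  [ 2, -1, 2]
x^3 - 12*x^2 + 48*x - 64

Expanding det(x·I − A) (e.g. by cofactor expansion or by noting that A is similar to its Jordan form J, which has the same characteristic polynomial as A) gives
  χ_A(x) = x^3 - 12*x^2 + 48*x - 64
which factors as (x - 4)^3. The eigenvalues (with algebraic multiplicities) are λ = 4 with multiplicity 3.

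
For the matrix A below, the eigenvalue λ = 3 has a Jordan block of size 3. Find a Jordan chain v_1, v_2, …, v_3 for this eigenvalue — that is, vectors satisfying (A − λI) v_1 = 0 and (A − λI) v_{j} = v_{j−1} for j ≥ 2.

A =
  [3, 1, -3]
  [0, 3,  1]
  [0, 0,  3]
A Jordan chain for λ = 3 of length 3:
v_1 = (1, 0, 0)ᵀ
v_2 = (-3, 1, 0)ᵀ
v_3 = (0, 0, 1)ᵀ

Let N = A − (3)·I. We want v_3 with N^3 v_3 = 0 but N^2 v_3 ≠ 0; then v_{j-1} := N · v_j for j = 3, …, 2.

Pick v_3 = (0, 0, 1)ᵀ.
Then v_2 = N · v_3 = (-3, 1, 0)ᵀ.
Then v_1 = N · v_2 = (1, 0, 0)ᵀ.

Sanity check: (A − (3)·I) v_1 = (0, 0, 0)ᵀ = 0. ✓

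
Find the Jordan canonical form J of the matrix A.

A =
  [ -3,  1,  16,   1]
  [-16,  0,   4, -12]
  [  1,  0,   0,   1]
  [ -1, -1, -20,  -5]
J_2(-2) ⊕ J_2(-2)

The characteristic polynomial is
  det(x·I − A) = x^4 + 8*x^3 + 24*x^2 + 32*x + 16 = (x + 2)^4

Eigenvalues and multiplicities (the geometric multiplicity of λ is n − rank(A − λI), which equals the number of Jordan blocks for λ):
  λ = -2: algebraic multiplicity = 4, geometric multiplicity = 2

Determining the block sizes for each eigenvalue:
  λ = -2: with am = 4 and gm = 2, the partition is not yet determined (e.g. several partitions of 4 into 2 parts exist). Let N = A − (-2)·I. Computing rank(N^1) = 2, rank(N^2) = 0; the number of blocks of size ≥ j is rank(N^{j−1}) − rank(N^j), giving [2, 2]. So we have 2 block(s) of size 2 → block sizes [2, 2]

Assembling the blocks gives a Jordan form
J =
  [-2,  1,  0,  0]
  [ 0, -2,  0,  0]
  [ 0,  0, -2,  1]
  [ 0,  0,  0, -2]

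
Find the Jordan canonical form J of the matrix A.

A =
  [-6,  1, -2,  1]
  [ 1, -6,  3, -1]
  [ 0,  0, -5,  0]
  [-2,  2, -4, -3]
J_3(-5) ⊕ J_1(-5)

The characteristic polynomial is
  det(x·I − A) = x^4 + 20*x^3 + 150*x^2 + 500*x + 625 = (x + 5)^4

Eigenvalues and multiplicities (the geometric multiplicity of λ is n − rank(A − λI), which equals the number of Jordan blocks for λ):
  λ = -5: algebraic multiplicity = 4, geometric multiplicity = 2

Determining the block sizes for each eigenvalue:
  λ = -5: with am = 4 and gm = 2, the partition is not yet determined (e.g. several partitions of 4 into 2 parts exist). Let N = A − (-5)·I. Computing rank(N^1) = 2, rank(N^2) = 1, rank(N^3) = 0; the number of blocks of size ≥ j is rank(N^{j−1}) − rank(N^j), giving [2, 1, 1]. So we have 1 block(s) of size 3, 1 block(s) of size 1 → block sizes [3, 1]

Assembling the blocks gives a Jordan form
J =
  [-5,  1,  0,  0]
  [ 0, -5,  1,  0]
  [ 0,  0, -5,  0]
  [ 0,  0,  0, -5]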